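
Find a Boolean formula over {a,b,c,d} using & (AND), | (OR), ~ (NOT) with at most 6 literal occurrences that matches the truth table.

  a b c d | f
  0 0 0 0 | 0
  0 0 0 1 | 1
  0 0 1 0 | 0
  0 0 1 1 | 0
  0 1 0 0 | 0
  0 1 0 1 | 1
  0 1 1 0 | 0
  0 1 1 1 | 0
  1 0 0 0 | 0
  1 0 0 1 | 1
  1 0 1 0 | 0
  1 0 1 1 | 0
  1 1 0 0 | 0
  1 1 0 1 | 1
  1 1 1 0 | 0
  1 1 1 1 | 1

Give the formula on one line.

(d & ((b & a) | ~c))

  (b & a) = 0000000000001111
  ~c = 1100110011001100
  ((b & a) | ~c) = 1100110011001111
  (d & ((b & a) | ~c)) = 0100010001000101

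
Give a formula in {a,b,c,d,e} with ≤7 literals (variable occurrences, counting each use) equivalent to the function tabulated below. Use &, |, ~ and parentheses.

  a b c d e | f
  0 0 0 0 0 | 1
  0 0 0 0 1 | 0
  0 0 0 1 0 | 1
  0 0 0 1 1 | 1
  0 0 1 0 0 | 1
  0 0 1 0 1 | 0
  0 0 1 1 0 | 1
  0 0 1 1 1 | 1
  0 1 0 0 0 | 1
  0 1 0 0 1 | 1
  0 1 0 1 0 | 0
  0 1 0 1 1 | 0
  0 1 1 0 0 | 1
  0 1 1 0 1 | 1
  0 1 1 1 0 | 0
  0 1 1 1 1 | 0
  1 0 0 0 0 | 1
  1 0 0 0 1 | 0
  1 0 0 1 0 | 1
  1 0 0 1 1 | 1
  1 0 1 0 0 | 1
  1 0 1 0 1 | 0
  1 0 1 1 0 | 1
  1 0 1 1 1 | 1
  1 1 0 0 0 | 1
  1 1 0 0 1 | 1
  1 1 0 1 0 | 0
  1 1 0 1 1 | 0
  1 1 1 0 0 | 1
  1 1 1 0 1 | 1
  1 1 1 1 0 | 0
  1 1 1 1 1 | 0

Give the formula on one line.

  ~e = 10101010101010101010101010101010
  ~b = 11111111000000001111111100000000
  (~e & ~b) = 10101010000000001010101000000000
  ((~e & ~b) | d) = 10111011001100111011101100110011
  (((~e & ~b) | d) | b) = 10111011111111111011101111111111
  ~d = 11001100110011001100110011001100
  (~d | ~b) = 11111111110011001111111111001100
  ((((~e & ~b) | d) | b) & (~d | ~b)) = 10111011110011001011101111001100

((((~e & ~b) | d) | b) & (~d | ~b))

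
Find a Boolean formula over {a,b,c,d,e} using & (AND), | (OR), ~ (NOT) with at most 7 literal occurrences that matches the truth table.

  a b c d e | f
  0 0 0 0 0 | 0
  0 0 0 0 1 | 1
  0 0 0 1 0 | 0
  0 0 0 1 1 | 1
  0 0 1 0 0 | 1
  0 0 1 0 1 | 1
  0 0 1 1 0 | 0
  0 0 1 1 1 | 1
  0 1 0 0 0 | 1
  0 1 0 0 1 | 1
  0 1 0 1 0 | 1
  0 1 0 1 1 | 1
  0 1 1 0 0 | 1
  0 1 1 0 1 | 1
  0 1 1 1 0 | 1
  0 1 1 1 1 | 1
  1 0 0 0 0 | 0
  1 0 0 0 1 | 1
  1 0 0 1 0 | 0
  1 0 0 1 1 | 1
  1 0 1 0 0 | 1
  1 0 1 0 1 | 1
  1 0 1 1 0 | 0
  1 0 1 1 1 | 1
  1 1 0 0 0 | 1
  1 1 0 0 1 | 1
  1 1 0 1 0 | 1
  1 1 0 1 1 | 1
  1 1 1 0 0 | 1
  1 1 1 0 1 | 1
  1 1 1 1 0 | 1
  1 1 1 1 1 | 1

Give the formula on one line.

  ~c = 11110000111100001111000011110000
  ~e = 10101010101010101010101010101010
  (~c & ~e) = 10100000101000001010000010100000
  (d | (~c & ~e)) = 10110011101100111011001110110011
  (b & (d | (~c & ~e))) = 00000000101100110000000010110011
  ~d = 11001100110011001100110011001100
  (c & ~d) = 00001100000011000000110000001100
  (e | (c & ~d)) = 01011101010111010101110101011101
  ((b & (d | (~c & ~e))) | (e | (c & ~d))) = 01011101111111110101110111111111

((b & (d | (~c & ~e))) | (e | (c & ~d)))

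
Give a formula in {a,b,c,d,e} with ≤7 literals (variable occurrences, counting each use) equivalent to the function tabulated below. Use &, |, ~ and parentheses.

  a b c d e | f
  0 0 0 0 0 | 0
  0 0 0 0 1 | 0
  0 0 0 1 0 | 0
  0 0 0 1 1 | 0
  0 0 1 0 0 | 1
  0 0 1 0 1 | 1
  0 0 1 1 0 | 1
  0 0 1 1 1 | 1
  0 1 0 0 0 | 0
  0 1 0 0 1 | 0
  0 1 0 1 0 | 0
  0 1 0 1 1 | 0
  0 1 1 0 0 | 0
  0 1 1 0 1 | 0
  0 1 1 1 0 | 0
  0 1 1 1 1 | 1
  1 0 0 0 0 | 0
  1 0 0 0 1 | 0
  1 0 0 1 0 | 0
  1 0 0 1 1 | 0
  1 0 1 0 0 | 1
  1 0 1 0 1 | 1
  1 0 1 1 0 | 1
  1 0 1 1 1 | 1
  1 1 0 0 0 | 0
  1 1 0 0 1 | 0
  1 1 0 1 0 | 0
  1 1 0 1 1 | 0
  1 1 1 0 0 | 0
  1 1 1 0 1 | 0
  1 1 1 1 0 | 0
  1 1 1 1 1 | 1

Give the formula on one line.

  ~c = 11110000111100001111000011110000
  (~c | e) = 11110101111101011111010111110101
  ~b = 11111111000000001111111100000000
  (d | ~b) = 11111111001100111111111100110011
  (~c | (d | ~b)) = 11111111111100111111111111110011
  ((~c | e) & (~c | (d | ~b))) = 11110101111100011111010111110001
  (((~c | e) & (~c | (d | ~b))) | ~b) = 11111111111100011111111111110001
  ((((~c | e) & (~c | (d | ~b))) | ~b) & c) = 00001111000000010000111100000001

((((~c | e) & (~c | (d | ~b))) | ~b) & c)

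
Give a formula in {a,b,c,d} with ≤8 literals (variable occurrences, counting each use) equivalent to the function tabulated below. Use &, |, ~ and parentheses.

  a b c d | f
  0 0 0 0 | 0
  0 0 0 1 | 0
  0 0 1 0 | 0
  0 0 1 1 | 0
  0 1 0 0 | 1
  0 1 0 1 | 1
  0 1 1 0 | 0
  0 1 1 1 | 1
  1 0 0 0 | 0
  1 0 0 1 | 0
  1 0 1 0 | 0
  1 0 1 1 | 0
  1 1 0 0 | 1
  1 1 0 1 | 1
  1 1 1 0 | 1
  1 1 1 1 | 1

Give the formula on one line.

  ~d = 1010101010101010
  (~d | a) = 1010101011111111
  (d | a) = 0101010111111111
  ((~d | a) & (d | a)) = 0000000011111111
  ~a = 1111111100000000
  (d & ~a) = 0101010100000000
  ~c = 1100110011001100
  ((d & ~a) | ~c) = 1101110111001100
  (((~d | a) & (d | a)) | ((d & ~a) | ~c)) = 1101110111111111
  (b & (((~d | a) & (d | a)) | ((d & ~a) | ~c))) = 0000110100001111

(b & (((~d | a) & (d | a)) | ((d & ~a) | ~c)))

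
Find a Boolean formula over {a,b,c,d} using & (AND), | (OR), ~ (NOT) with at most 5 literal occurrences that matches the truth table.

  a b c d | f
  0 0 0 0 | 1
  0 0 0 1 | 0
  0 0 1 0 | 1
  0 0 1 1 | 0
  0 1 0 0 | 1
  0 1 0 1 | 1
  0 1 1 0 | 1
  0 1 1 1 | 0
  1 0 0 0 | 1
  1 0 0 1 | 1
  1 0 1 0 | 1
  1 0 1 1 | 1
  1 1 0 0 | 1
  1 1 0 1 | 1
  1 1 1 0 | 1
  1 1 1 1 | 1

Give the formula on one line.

  ~c = 1100110011001100
  (b | c) = 0011111100111111
  (~c & (b | c)) = 0000110000001100
  ~d = 1010101010101010
  (~d | a) = 1010101011111111
  ((~c & (b | c)) | (~d | a)) = 1010111011111111

((~c & (b | c)) | (~d | a))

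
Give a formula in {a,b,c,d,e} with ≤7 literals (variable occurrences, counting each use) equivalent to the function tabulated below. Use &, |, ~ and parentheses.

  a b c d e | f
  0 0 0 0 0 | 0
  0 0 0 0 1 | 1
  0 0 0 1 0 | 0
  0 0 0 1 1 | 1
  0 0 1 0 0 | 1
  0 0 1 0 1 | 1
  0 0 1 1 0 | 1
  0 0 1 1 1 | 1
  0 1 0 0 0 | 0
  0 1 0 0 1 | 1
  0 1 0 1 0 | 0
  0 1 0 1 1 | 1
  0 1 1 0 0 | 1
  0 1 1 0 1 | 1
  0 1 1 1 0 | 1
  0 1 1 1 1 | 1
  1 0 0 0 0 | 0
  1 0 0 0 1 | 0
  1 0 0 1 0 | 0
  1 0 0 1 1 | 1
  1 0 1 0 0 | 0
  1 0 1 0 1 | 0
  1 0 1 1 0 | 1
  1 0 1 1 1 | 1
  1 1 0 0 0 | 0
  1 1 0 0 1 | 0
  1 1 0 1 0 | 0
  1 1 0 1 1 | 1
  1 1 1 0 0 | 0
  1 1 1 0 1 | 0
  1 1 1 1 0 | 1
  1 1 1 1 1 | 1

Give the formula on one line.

((e | c) & ((d | ~a) | (~c & ~e)))

  (e | c) = 01011111010111110101111101011111
  ~a = 11111111111111110000000000000000
  (d | ~a) = 11111111111111110011001100110011
  ~c = 11110000111100001111000011110000
  ~e = 10101010101010101010101010101010
  (~c & ~e) = 10100000101000001010000010100000
  ((d | ~a) | (~c & ~e)) = 11111111111111111011001110110011
  ((e | c) & ((d | ~a) | (~c & ~e))) = 01011111010111110001001100010011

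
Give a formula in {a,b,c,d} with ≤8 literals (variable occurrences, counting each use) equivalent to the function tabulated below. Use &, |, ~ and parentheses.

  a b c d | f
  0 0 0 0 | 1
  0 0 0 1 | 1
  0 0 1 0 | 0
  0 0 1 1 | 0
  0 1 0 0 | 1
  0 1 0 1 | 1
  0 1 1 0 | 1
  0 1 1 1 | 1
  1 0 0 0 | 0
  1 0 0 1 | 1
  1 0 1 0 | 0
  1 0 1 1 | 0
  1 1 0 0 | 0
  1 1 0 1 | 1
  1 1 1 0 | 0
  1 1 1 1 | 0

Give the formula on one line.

((b | ~c) & ((~c | ~a) & (~a | d)))

  ~c = 1100110011001100
  (b | ~c) = 1100111111001111
  ~a = 1111111100000000
  (~c | ~a) = 1111111111001100
  (~a | d) = 1111111101010101
  ((~c | ~a) & (~a | d)) = 1111111101000100
  ((b | ~c) & ((~c | ~a) & (~a | d))) = 1100111101000100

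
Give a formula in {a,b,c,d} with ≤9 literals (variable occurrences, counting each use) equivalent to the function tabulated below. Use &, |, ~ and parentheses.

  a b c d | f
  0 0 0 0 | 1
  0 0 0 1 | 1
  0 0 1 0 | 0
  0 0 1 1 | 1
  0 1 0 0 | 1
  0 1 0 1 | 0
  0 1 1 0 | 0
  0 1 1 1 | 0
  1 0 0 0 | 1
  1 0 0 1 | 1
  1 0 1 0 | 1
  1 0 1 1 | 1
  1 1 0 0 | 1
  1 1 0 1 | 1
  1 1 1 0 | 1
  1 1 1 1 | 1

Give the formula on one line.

  ~a = 1111111100000000
  ~b = 1111000011110000
  (~a & ~b) = 1111000000000000
  ~d = 1010101010101010
  ((~a & ~b) | ~d) = 1111101010101010
  ~c = 1100110011001100
  (~c | d) = 1101110111011101
  (((~a & ~b) | ~d) & (~c | d)) = 1101100010001000
  (a | (((~a & ~b) | ~d) & (~c | d))) = 1101100011111111

(a | (((~a & ~b) | ~d) & (~c | d)))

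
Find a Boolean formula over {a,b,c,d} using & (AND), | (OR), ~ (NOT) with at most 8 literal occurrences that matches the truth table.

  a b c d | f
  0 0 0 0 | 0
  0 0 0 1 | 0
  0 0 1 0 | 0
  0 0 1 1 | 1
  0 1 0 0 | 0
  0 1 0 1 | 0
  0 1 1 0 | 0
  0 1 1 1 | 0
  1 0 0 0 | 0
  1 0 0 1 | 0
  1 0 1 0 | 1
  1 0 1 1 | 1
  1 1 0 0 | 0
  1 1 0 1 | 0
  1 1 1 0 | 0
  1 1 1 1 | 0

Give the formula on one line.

  (d | a) = 0101010111111111
  ((d | a) | b) = 0101111111111111
  ~b = 1111000011110000
  (~b & d) = 0101000001010000
  (c & ~b) = 0011000000110000
  ((~b & d) | (c & ~b)) = 0111000001110000
  (((~b & d) | (c & ~b)) & c) = 0011000000110000
  (((d | a) | b) & (((~b & d) | (c & ~b)) & c)) = 0001000000110000

(((d | a) | b) & (((~b & d) | (c & ~b)) & c))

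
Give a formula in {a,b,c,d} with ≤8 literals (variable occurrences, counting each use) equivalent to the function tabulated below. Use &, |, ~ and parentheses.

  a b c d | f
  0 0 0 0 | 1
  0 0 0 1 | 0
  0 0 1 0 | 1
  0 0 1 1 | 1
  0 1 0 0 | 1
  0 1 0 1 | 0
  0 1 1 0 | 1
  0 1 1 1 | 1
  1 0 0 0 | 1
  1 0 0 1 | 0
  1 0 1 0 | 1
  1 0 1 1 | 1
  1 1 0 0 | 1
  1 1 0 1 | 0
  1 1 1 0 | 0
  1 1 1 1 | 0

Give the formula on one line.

  ~a = 1111111100000000
  ~b = 1111000011110000
  (~a | ~b) = 1111111111110000
  ~c = 1100110011001100
  (~c | ~a) = 1111111111001100
  ((~a | ~b) | (~c | ~a)) = 1111111111111100
  ~d = 1010101010101010
  (~d | c) = 1011101110111011
  (((~a | ~b) | (~c | ~a)) & (~d | c)) = 1011101110111000

(((~a | ~b) | (~c | ~a)) & (~d | c))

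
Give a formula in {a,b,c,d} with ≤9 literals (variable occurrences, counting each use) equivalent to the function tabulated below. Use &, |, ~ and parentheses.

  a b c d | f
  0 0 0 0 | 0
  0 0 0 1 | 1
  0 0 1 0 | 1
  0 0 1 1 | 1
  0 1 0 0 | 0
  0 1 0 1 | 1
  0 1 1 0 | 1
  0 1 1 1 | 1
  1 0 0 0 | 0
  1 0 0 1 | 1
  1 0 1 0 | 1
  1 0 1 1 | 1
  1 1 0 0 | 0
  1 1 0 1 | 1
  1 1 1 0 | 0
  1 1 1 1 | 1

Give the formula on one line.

  ~b = 1111000011110000
  (c & ~b) = 0011000000110000
  ~d = 1010101010101010
  ~a = 1111111100000000
  (~b | ~a) = 1111111111110000
  (~d & (~b | ~a)) = 1010101010100000
  ((~d & (~b | ~a)) & c) = 0010001000100000
  ((c & ~b) | ((~d & (~b | ~a)) & c)) = 0011001000110000
  (d | ((c & ~b) | ((~d & (~b | ~a)) & c))) = 0111011101110101

(d | ((c & ~b) | ((~d & (~b | ~a)) & c)))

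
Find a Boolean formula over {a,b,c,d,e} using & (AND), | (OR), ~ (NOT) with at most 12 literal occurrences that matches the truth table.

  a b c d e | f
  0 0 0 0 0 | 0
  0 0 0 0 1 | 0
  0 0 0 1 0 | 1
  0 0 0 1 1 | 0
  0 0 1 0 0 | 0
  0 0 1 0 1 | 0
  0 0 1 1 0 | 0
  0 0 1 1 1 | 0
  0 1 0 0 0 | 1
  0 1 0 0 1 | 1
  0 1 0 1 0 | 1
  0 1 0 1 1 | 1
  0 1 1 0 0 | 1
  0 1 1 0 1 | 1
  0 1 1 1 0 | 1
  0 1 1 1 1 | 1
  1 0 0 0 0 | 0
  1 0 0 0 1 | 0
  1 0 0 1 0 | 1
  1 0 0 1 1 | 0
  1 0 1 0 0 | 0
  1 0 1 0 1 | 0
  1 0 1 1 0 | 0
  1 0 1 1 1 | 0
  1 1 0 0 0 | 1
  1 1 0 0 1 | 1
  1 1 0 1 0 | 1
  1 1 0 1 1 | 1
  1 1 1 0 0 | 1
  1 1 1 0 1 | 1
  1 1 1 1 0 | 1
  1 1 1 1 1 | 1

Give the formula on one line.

  ~e = 10101010101010101010101010101010
  ~b = 11111111000000001111111100000000
  (~b & a) = 00000000000000001111111100000000
  (e & b) = 00000000010101010000000001010101
  ((~b & a) | (e & b)) = 00000000010101011111111101010101
  (b & ((~b & a) | (e & b))) = 00000000010101010000000001010101
  (~e | (b & ((~b & a) | (e & b)))) = 10101010111111111010101011111111
  ~c = 11110000111100001111000011110000
  (d & ~c) = 00110000001100000011000000110000
  ((d & ~c) | b) = 00110000111111110011000011111111
  ((~e | (b & ((~b & a) | (e & b)))) & ((d & ~c) | b)) = 00100000111111110010000011111111

((~e | (b & ((~b & a) | (e & b)))) & ((d & ~c) | b))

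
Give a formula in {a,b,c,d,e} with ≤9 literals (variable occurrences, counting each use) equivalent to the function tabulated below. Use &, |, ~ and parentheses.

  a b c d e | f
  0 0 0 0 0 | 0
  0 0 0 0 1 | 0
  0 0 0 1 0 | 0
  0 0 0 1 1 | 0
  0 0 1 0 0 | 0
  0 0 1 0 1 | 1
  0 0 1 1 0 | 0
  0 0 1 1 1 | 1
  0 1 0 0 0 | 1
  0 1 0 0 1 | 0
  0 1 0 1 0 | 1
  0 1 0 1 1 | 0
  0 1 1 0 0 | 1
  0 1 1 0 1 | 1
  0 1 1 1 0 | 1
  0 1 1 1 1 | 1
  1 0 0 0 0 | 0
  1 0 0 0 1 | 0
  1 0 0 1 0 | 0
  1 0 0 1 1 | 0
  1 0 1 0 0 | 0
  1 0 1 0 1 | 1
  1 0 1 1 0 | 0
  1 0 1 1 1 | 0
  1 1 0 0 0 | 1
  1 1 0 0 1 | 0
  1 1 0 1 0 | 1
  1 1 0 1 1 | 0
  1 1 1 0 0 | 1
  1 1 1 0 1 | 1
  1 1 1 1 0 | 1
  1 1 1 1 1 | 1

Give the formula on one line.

  ~e = 10101010101010101010101010101010
  (b & ~e) = 00000000101010100000000010101010
  (e & c) = 00000101000001010000010100000101
  ~d = 11001100110011001100110011001100
  ~a = 11111111111111110000000000000000
  (b | ~a) = 11111111111111110000000011111111
  (~d | (b | ~a)) = 11111111111111111100110011111111
  ((e & c) & (~d | (b | ~a))) = 00000101000001010000010000000101
  ((b & ~e) | ((e & c) & (~d | (b | ~a)))) = 00000101101011110000010010101111

((b & ~e) | ((e & c) & (~d | (b | ~a))))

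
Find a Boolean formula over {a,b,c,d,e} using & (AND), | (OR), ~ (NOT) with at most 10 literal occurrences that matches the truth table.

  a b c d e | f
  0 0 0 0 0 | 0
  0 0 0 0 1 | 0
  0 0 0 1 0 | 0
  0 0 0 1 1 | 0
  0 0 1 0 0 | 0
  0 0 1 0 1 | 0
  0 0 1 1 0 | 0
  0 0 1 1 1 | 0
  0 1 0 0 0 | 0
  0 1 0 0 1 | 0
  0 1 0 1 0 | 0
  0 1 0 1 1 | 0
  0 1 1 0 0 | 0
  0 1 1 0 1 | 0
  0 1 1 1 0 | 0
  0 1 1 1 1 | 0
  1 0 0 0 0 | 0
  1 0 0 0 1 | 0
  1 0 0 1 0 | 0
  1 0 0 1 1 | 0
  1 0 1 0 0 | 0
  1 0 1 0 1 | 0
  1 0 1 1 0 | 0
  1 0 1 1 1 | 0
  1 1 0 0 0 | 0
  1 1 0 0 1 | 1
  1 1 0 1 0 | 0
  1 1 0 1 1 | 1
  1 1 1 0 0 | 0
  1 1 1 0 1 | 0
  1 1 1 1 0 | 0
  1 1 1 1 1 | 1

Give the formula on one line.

  ~c = 11110000111100001111000011110000
  (d | ~c) = 11110011111100111111001111110011
  ~b = 11111111000000001111111100000000
  (b & a) = 00000000000000000000000011111111
  (~b | (b & a)) = 11111111000000001111111111111111
  (b & e) = 00000000010101010000000001010101
  ((~b | (b & a)) & (b & e)) = 00000000000000000000000001010101
  ((d | ~c) & ((~b | (b & a)) & (b & e))) = 00000000000000000000000001010001

((d | ~c) & ((~b | (b & a)) & (b & e)))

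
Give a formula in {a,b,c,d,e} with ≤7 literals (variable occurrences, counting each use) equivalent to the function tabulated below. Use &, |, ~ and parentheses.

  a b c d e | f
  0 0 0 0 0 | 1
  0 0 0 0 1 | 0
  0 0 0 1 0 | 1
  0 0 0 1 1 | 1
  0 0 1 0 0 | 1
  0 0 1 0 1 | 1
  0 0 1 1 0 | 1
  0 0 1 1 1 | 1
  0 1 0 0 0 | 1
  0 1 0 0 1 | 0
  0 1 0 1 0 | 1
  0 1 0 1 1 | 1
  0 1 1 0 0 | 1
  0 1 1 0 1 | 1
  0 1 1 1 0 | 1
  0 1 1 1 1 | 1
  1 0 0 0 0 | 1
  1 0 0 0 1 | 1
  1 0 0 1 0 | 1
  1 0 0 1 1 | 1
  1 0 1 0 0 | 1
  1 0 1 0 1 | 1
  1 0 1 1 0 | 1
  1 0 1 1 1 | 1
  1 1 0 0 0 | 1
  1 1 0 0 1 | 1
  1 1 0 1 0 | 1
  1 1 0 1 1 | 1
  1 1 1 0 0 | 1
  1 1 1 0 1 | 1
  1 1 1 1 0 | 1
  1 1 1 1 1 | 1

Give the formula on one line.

(c | ((a | ~e) | d))

  ~e = 10101010101010101010101010101010
  (a | ~e) = 10101010101010101111111111111111
  ((a | ~e) | d) = 10111011101110111111111111111111
  (c | ((a | ~e) | d)) = 10111111101111111111111111111111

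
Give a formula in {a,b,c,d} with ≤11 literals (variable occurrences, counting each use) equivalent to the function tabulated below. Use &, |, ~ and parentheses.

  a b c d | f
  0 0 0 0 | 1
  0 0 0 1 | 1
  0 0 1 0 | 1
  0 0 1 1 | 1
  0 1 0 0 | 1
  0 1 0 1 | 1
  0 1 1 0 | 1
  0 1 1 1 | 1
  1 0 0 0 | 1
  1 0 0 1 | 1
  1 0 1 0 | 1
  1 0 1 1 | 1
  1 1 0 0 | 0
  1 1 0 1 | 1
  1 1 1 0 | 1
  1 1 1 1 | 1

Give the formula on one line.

  ~a = 1111111100000000
  (d & ~a) = 0101010100000000
  ~b = 1111000011110000
  ((d & ~a) | ~b) = 1111010111110000
  (c | ~a) = 1111111100110011
  (((d & ~a) | ~b) | (c | ~a)) = 1111111111110011
  ~c = 1100110011001100
  ~d = 1010101010101010
  (~c | ~d) = 1110111011101110
  ((~c | ~d) & d) = 0100010001000100
  ((((d & ~a) | ~b) | (c | ~a)) | ((~c | ~d) & d)) = 1111111111110111

((((d & ~a) | ~b) | (c | ~a)) | ((~c | ~d) & d))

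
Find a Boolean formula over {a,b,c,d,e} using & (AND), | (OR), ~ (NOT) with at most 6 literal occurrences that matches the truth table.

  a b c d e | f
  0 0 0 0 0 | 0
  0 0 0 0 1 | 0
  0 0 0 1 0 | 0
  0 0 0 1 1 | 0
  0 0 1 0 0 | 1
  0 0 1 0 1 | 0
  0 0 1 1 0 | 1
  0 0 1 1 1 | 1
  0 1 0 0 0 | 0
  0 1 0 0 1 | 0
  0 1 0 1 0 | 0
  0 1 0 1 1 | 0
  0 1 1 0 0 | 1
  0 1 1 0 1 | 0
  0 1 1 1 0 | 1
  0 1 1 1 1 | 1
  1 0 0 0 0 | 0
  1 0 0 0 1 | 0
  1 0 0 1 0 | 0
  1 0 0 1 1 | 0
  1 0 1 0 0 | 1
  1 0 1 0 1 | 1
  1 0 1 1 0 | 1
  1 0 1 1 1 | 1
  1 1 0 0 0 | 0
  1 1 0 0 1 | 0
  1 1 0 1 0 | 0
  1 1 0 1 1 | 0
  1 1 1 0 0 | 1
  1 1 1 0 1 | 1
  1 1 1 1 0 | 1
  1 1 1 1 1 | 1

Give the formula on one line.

((a | ((~e | ~c) | d)) & c)

  ~e = 10101010101010101010101010101010
  ~c = 11110000111100001111000011110000
  (~e | ~c) = 11111010111110101111101011111010
  ((~e | ~c) | d) = 11111011111110111111101111111011
  (a | ((~e | ~c) | d)) = 11111011111110111111111111111111
  ((a | ((~e | ~c) | d)) & c) = 00001011000010110000111100001111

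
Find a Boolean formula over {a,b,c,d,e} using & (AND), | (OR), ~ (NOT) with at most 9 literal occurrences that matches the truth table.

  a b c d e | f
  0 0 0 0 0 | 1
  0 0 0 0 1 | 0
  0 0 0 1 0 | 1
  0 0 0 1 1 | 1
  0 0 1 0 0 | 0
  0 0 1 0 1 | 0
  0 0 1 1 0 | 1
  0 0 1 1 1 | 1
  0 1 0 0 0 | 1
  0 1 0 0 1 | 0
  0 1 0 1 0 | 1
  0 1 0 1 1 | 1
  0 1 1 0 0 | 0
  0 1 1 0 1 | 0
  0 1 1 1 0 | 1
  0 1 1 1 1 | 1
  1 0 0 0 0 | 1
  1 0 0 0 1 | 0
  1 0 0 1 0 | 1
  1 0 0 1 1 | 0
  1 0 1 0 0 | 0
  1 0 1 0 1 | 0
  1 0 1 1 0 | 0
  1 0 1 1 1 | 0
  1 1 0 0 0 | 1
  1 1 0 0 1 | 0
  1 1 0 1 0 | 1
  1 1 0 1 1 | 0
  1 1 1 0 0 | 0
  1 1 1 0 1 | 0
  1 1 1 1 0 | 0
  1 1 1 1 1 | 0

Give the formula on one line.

  ~e = 10101010101010101010101010101010
  (e & c) = 00000101000001010000010100000101
  ~c = 11110000111100001111000011110000
  ((e & c) | ~c) = 11110101111101011111010111110101
  (~e & ((e & c) | ~c)) = 10100000101000001010000010100000
  (a | d) = 00110011001100111111111111111111
  ~a = 11111111111111110000000000000000
  ((a | d) & ~a) = 00110011001100110000000000000000
  ((~e & ((e & c) | ~c)) | ((a | d) & ~a)) = 10110011101100111010000010100000

((~e & ((e & c) | ~c)) | ((a | d) & ~a))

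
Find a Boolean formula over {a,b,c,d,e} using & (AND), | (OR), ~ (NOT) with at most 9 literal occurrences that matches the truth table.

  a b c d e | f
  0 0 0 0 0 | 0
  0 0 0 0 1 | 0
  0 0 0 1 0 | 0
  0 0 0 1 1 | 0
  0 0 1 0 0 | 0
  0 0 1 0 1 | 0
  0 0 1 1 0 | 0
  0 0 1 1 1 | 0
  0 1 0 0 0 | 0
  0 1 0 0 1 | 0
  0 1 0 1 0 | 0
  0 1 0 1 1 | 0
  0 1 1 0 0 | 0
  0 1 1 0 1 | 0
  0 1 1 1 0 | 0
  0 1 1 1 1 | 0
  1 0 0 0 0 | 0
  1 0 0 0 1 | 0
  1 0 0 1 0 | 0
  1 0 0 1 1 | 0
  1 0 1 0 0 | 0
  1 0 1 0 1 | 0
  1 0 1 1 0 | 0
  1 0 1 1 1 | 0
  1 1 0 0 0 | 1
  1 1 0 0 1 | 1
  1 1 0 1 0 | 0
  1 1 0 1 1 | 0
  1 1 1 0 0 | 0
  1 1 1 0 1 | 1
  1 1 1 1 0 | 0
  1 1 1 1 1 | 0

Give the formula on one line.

  ~d = 11001100110011001100110011001100
  (b | a) = 00000000111111111111111111111111
  (~d & (b | a)) = 00000000110011001100110011001100
  (a & (~d & (b | a))) = 00000000000000001100110011001100
  (b | c) = 00001111111111110000111111111111
  (e & (b | c)) = 00000101010101010000010101010101
  ~c = 11110000111100001111000011110000
  ((e & (b | c)) | ~c) = 11110101111101011111010111110101
  (((e & (b | c)) | ~c) & b) = 00000000111101010000000011110101
  ((a & (~d & (b | a))) & (((e & (b | c)) | ~c) & b)) = 00000000000000000000000011000100

((a & (~d & (b | a))) & (((e & (b | c)) | ~c) & b))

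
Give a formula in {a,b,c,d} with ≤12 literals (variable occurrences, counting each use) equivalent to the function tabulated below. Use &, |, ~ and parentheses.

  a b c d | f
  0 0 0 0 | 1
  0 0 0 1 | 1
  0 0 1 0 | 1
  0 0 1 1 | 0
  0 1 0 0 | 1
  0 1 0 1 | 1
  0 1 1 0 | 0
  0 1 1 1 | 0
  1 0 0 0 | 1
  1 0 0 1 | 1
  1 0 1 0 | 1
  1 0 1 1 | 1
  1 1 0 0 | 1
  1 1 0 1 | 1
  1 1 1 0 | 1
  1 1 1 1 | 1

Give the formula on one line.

(((((d & b) | ~b) | ~c) & (~d | (c & a))) | (a | ~c))

  (d & b) = 0000010100000101
  ~b = 1111000011110000
  ((d & b) | ~b) = 1111010111110101
  ~c = 1100110011001100
  (((d & b) | ~b) | ~c) = 1111110111111101
  ~d = 1010101010101010
  (c & a) = 0000000000110011
  (~d | (c & a)) = 1010101010111011
  ((((d & b) | ~b) | ~c) & (~d | (c & a))) = 1010100010111001
  (a | ~c) = 1100110011111111
  (((((d & b) | ~b) | ~c) & (~d | (c & a))) | (a | ~c)) = 1110110011111111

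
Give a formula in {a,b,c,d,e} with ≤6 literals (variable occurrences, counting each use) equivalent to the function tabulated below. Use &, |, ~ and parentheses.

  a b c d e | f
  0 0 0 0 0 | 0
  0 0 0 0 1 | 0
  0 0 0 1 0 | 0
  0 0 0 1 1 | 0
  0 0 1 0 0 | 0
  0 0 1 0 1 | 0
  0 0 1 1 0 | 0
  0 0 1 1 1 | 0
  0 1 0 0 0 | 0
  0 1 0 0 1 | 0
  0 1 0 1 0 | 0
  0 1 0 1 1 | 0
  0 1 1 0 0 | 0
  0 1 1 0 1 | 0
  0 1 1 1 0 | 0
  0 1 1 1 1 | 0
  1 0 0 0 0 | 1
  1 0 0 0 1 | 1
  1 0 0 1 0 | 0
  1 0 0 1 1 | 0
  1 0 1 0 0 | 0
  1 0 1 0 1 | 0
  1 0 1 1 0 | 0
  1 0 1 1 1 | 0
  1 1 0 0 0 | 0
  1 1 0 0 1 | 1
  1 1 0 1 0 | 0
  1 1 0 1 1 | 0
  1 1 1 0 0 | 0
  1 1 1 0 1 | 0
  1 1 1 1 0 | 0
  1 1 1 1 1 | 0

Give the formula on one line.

  ~c = 11110000111100001111000011110000
  ~b = 11111111000000001111111100000000
  (~b | e) = 11111111010101011111111101010101
  ~d = 11001100110011001100110011001100
  (a & ~d) = 00000000000000001100110011001100
  ((~b | e) & (a & ~d)) = 00000000000000001100110001000100
  (~c & ((~b | e) & (a & ~d))) = 00000000000000001100000001000000

(~c & ((~b | e) & (a & ~d)))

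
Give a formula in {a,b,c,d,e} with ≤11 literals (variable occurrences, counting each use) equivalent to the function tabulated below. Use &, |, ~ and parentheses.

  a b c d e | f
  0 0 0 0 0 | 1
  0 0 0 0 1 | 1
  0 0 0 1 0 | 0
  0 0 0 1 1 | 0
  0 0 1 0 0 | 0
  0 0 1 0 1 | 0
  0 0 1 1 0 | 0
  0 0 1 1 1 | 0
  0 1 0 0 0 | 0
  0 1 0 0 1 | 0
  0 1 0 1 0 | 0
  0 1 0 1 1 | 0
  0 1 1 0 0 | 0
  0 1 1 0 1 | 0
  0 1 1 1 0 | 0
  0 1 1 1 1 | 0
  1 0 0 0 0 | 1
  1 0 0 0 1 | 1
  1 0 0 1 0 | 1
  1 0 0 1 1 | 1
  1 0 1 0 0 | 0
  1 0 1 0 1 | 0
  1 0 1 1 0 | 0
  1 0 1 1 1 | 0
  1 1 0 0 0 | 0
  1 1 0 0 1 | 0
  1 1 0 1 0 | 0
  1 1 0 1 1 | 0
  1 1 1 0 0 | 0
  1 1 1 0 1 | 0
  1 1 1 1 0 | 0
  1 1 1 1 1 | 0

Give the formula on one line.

((~c & ((~b & a) | ~d)) & (((b & (e & c)) & d) | ~b))

  ~c = 11110000111100001111000011110000
  ~b = 11111111000000001111111100000000
  (~b & a) = 00000000000000001111111100000000
  ~d = 11001100110011001100110011001100
  ((~b & a) | ~d) = 11001100110011001111111111001100
  (~c & ((~b & a) | ~d)) = 11000000110000001111000011000000
  (e & c) = 00000101000001010000010100000101
  (b & (e & c)) = 00000000000001010000000000000101
  ((b & (e & c)) & d) = 00000000000000010000000000000001
  (((b & (e & c)) & d) | ~b) = 11111111000000011111111100000001
  ((~c & ((~b & a) | ~d)) & (((b & (e & c)) & d) | ~b)) = 11000000000000001111000000000000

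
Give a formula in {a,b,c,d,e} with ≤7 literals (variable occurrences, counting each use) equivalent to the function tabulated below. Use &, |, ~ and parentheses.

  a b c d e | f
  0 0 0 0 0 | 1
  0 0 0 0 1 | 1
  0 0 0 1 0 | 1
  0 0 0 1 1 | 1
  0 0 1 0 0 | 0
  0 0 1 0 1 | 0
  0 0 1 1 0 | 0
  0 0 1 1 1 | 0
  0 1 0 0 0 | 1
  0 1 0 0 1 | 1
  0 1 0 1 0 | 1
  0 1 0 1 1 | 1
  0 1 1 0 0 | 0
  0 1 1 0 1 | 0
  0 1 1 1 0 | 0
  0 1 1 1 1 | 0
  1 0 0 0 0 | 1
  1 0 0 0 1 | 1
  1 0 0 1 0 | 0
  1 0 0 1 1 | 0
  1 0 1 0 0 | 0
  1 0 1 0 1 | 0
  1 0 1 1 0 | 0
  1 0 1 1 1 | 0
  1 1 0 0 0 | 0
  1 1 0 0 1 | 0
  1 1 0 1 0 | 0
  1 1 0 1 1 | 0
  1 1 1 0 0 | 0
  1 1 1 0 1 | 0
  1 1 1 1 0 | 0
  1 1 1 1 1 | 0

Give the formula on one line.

  ~c = 11110000111100001111000011110000
  ~d = 11001100110011001100110011001100
  ~b = 11111111000000001111111100000000
  (~d & ~b) = 11001100000000001100110000000000
  ~a = 11111111111111110000000000000000
  ((~d & ~b) | ~a) = 11111111111111111100110000000000
  (~c & ((~d & ~b) | ~a)) = 11110000111100001100000000000000

(~c & ((~d & ~b) | ~a))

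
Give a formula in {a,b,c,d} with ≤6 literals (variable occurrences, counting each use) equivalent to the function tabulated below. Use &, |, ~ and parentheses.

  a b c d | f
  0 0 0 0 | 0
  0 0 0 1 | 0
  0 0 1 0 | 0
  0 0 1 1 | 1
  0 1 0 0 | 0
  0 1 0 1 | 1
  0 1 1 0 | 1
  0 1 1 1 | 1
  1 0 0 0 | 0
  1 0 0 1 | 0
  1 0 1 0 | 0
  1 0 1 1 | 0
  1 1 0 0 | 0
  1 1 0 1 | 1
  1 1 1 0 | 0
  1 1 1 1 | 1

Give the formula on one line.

  ~a = 1111111100000000
  (d | b) = 0101111101011111
  (c & (d | b)) = 0001001100010011
  (~a & (c & (d | b))) = 0001001100000000
  (b & d) = 0000010100000101
  ((~a & (c & (d | b))) | (b & d)) = 0001011100000101

((~a & (c & (d | b))) | (b & d))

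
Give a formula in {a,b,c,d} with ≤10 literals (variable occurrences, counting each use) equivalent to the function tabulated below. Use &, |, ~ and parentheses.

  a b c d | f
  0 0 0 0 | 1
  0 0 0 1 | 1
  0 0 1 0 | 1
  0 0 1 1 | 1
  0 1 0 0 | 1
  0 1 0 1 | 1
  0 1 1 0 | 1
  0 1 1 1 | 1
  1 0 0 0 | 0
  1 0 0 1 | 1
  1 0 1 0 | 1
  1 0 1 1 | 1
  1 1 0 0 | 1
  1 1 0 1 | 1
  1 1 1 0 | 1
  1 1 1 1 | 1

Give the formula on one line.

  ~a = 1111111100000000
  (~a | c) = 1111111100110011
  (d & b) = 0000010100000101
  (a & d) = 0000000001010101
  ((d & b) | (a & d)) = 0000010101010101
  (((d & b) | (a & d)) | b) = 0000111101011111
  (d | (((d & b) | (a & d)) | b)) = 0101111101011111
  ((~a | c) | (d | (((d & b) | (a & d)) | b))) = 1111111101111111

((~a | c) | (d | (((d & b) | (a & d)) | b)))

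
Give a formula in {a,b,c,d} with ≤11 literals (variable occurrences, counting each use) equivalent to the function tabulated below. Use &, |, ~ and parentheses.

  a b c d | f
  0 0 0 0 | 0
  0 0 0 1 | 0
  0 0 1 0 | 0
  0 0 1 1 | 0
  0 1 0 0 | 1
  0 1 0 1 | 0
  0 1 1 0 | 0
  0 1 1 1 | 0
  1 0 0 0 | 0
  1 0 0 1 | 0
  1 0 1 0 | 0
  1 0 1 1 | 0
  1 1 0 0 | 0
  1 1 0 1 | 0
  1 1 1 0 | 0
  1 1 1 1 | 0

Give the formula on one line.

  ~d = 1010101010101010
  (c & a) = 0000000000110011
  (~d | (c & a)) = 1010101010111011
  ((~d | (c & a)) & b) = 0000101000001011
  ~b = 1111000011110000
  (~b & d) = 0101000001010000
  (a & (~b & d)) = 0000000001010000
  ~c = 1100110011001100
  ~a = 1111111100000000
  (~c & ~a) = 1100110000000000
  ((a & (~b & d)) | (~c & ~a)) = 1100110001010000
  (((~d | (c & a)) & b) & ((a & (~b & d)) | (~c & ~a))) = 0000100000000000

(((~d | (c & a)) & b) & ((a & (~b & d)) | (~c & ~a)))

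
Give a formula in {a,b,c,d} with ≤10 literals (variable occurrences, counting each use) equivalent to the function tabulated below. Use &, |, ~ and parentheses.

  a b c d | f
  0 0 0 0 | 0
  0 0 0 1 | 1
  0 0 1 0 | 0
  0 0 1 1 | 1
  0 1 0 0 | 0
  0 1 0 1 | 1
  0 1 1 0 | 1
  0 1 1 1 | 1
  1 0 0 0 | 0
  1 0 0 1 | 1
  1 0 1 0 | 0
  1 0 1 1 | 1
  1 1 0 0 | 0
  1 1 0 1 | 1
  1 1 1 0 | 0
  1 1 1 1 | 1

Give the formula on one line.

(d | (((c & d) | (b & ((c & b) | a))) & ~a))

  (c & d) = 0001000100010001
  (c & b) = 0000001100000011
  ((c & b) | a) = 0000001111111111
  (b & ((c & b) | a)) = 0000001100001111
  ((c & d) | (b & ((c & b) | a))) = 0001001100011111
  ~a = 1111111100000000
  (((c & d) | (b & ((c & b) | a))) & ~a) = 0001001100000000
  (d | (((c & d) | (b & ((c & b) | a))) & ~a)) = 0101011101010101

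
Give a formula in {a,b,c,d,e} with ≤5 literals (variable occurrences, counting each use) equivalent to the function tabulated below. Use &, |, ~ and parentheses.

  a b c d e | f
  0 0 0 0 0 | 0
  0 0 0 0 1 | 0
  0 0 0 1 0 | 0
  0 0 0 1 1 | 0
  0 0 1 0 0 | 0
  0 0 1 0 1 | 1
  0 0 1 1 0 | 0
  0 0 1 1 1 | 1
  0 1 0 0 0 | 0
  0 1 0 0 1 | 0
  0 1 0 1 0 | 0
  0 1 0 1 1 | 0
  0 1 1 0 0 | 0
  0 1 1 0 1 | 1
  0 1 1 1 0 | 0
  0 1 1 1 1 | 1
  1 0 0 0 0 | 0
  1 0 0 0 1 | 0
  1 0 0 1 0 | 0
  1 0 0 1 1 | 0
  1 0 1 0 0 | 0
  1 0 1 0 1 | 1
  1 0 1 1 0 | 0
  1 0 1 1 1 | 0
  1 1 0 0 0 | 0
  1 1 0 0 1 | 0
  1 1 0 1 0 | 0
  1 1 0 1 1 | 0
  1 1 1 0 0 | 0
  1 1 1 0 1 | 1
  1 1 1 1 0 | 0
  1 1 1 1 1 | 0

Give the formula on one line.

((c & e) & ((~a | ~c) | ~d))

  (c & e) = 00000101000001010000010100000101
  ~a = 11111111111111110000000000000000
  ~c = 11110000111100001111000011110000
  (~a | ~c) = 11111111111111111111000011110000
  ~d = 11001100110011001100110011001100
  ((~a | ~c) | ~d) = 11111111111111111111110011111100
  ((c & e) & ((~a | ~c) | ~d)) = 00000101000001010000010000000100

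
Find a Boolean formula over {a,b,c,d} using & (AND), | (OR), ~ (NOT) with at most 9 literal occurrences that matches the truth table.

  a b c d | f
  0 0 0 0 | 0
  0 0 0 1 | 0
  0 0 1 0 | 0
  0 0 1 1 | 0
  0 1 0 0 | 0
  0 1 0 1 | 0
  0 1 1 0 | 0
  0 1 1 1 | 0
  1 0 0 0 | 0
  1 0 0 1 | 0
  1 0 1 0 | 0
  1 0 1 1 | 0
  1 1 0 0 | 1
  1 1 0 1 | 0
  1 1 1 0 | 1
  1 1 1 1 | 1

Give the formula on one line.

  (a & b) = 0000000000001111
  (c & (a & b)) = 0000000000000011
  ~d = 1010101010101010
  (a & ~d) = 0000000010101010
  ((c & (a & b)) | (a & ~d)) = 0000000010101011
  (((c & (a & b)) | (a & ~d)) & b) = 0000000000001011

(((c & (a & b)) | (a & ~d)) & b)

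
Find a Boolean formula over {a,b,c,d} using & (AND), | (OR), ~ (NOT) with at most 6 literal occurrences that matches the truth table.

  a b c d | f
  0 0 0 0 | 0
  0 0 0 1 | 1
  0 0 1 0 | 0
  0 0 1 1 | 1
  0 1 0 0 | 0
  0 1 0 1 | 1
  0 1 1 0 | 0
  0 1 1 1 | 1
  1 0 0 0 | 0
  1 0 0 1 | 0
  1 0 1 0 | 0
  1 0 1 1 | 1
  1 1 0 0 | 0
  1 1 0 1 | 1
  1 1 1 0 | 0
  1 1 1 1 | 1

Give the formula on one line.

((~a | (b | c)) & d)

  ~a = 1111111100000000
  (b | c) = 0011111100111111
  (~a | (b | c)) = 1111111100111111
  ((~a | (b | c)) & d) = 0101010100010101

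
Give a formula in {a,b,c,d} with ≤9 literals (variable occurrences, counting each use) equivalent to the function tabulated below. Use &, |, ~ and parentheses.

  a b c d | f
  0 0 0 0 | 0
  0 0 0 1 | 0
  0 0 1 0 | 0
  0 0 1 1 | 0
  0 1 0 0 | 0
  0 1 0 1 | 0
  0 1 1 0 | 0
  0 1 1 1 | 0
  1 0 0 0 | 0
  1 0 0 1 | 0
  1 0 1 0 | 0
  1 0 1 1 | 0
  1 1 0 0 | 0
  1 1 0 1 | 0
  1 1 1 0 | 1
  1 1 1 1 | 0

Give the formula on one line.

  (b & a) = 0000000000001111
  (d & c) = 0001000100010001
  ((b & a) | (d & c)) = 0001000100011111
  ~d = 1010101010101010
  (~d & a) = 0000000010101010
  (((b & a) | (d & c)) & (~d & a)) = 0000000000001010
  ((((b & a) | (d & c)) & (~d & a)) & c) = 0000000000000010

((((b & a) | (d & c)) & (~d & a)) & c)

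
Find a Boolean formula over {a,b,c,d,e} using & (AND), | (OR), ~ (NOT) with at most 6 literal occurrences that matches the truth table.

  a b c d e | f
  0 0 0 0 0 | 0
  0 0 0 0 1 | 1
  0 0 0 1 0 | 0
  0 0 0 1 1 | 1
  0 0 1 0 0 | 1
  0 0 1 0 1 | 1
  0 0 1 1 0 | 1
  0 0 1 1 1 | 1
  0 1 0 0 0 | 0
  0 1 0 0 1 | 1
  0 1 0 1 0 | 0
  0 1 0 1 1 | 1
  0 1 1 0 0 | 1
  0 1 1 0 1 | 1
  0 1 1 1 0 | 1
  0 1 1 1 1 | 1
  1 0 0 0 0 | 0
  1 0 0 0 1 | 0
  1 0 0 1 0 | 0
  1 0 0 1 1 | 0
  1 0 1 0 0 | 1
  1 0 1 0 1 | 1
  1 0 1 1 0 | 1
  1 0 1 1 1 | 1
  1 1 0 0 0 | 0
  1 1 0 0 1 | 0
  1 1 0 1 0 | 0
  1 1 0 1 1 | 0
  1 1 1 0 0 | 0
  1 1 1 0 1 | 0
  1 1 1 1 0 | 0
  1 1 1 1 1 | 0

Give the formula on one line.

  (c | e) = 01011111010111110101111101011111
  ~a = 11111111111111110000000000000000
  ~b = 11111111000000001111111100000000
  (~a | ~b) = 11111111111111111111111100000000
  ((~a | ~b) & c) = 00001111000011110000111100000000
  (((~a | ~b) & c) | ~a) = 11111111111111110000111100000000
  ((c | e) & (((~a | ~b) & c) | ~a)) = 01011111010111110000111100000000

((c | e) & (((~a | ~b) & c) | ~a))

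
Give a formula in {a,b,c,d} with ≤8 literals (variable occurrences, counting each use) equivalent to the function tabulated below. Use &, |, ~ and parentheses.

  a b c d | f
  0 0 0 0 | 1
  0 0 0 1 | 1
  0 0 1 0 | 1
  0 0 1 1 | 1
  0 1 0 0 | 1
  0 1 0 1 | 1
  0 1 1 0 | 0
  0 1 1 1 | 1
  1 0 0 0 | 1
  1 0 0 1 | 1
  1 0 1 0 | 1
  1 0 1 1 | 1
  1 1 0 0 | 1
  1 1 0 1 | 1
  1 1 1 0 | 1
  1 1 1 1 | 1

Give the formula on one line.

  ~c = 1100110011001100
  (d | ~c) = 1101110111011101
  ~b = 1111000011110000
  (c & ~b) = 0011000000110000
  (d | (c & ~b)) = 0111010101110101
  (a | (d | (c & ~b))) = 0111010111111111
  ((d | ~c) | (a | (d | (c & ~b)))) = 1111110111111111

((d | ~c) | (a | (d | (c & ~b))))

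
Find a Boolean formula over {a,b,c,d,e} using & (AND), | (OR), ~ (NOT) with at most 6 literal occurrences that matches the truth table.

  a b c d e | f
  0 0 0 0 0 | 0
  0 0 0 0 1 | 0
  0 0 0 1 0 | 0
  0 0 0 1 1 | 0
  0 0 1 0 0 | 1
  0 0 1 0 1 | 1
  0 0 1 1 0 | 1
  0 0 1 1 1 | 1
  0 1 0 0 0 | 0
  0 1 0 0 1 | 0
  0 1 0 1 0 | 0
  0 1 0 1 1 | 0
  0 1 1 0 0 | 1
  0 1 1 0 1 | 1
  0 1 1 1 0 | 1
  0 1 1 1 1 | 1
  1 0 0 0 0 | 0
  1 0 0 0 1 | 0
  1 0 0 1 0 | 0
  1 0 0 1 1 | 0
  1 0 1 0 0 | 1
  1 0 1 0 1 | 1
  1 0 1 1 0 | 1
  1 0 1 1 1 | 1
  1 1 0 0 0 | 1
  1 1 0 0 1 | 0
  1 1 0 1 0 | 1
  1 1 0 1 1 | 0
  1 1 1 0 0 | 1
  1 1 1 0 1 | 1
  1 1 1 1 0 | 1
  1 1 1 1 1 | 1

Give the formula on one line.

  ~e = 10101010101010101010101010101010
  (b & ~e) = 00000000101010100000000010101010
  (a & (b & ~e)) = 00000000000000000000000010101010
  ((a & (b & ~e)) | c) = 00001111000011110000111110101111

((a & (b & ~e)) | c)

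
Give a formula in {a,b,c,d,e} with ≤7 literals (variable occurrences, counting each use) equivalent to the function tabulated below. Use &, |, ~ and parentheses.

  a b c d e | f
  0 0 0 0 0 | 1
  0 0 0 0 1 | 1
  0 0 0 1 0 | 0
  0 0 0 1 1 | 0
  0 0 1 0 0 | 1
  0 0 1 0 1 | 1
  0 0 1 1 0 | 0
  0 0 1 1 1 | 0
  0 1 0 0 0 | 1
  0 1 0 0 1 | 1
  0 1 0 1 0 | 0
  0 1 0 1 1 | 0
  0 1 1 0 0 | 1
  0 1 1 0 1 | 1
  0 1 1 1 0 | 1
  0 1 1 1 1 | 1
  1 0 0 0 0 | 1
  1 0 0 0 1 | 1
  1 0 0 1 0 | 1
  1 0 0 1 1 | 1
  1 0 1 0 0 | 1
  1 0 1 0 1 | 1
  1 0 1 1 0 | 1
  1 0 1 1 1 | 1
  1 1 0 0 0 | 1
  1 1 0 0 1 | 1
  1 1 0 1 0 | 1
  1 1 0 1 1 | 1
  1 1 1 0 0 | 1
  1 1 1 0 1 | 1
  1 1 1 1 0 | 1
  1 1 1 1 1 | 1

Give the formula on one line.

  (b & c) = 00000000000011110000000000001111
  ~d = 11001100110011001100110011001100
  ((b & c) | ~d) = 11001100110011111100110011001111
  (a | ~d) = 11001100110011001111111111111111
  (((b & c) | ~d) | (a | ~d)) = 11001100110011111111111111111111

(((b & c) | ~d) | (a | ~d))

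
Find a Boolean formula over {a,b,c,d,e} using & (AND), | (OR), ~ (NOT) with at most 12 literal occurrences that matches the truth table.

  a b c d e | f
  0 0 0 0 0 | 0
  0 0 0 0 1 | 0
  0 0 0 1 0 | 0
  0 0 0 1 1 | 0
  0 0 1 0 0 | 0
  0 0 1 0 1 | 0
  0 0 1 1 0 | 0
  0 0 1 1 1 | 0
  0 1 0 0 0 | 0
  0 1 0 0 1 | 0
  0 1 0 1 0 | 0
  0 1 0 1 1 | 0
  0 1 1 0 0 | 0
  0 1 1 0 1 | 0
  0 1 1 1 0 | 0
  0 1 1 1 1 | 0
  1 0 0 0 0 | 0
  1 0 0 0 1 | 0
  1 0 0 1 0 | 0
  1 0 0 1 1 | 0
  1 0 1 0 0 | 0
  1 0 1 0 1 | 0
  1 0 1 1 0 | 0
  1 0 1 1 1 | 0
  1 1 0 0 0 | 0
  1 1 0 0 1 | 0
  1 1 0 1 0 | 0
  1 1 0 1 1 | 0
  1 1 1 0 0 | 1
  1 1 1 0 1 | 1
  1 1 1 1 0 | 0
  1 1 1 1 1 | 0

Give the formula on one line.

  (a | c) = 00001111000011111111111111111111
  ~b = 11111111000000001111111100000000
  ((a | c) | ~b) = 11111111000011111111111111111111
  ~c = 11110000111100001111000011110000
  ~d = 11001100110011001100110011001100
  (~c | ~d) = 11111100111111001111110011111100
  (((a | c) | ~b) & (~c | ~d)) = 11111100000011001111110011111100
  ~a = 11111111111111110000000000000000
  ((((a | c) | ~b) & (~c | ~d)) | ~a) = 11111111111111111111110011111100
  (((((a | c) | ~b) & (~c | ~d)) | ~a) & a) = 00000000000000001111110011111100
  (c & b) = 00000000000011110000000000001111
  ((((((a | c) | ~b) & (~c | ~d)) | ~a) & a) & (c & b)) = 00000000000000000000000000001100

((((((a | c) | ~b) & (~c | ~d)) | ~a) & a) & (c & b))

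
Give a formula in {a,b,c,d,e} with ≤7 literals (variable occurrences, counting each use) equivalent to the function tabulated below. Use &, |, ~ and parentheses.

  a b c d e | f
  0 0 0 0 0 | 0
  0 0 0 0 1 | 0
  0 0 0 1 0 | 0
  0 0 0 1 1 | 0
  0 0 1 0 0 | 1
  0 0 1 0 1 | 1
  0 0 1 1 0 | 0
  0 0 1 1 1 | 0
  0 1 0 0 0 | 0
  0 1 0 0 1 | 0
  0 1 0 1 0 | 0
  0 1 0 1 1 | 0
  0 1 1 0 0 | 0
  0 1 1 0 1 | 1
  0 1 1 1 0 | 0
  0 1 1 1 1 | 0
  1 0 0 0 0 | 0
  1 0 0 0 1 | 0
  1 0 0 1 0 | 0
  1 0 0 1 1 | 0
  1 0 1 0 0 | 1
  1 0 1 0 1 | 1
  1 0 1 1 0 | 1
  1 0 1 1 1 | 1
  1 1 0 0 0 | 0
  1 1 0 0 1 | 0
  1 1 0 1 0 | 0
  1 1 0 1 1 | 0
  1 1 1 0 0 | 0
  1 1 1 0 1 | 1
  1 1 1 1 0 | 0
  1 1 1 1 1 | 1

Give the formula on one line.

(((~d | a) & (e | ~b)) & c)

  ~d = 11001100110011001100110011001100
  (~d | a) = 11001100110011001111111111111111
  ~b = 11111111000000001111111100000000
  (e | ~b) = 11111111010101011111111101010101
  ((~d | a) & (e | ~b)) = 11001100010001001111111101010101
  (((~d | a) & (e | ~b)) & c) = 00001100000001000000111100000101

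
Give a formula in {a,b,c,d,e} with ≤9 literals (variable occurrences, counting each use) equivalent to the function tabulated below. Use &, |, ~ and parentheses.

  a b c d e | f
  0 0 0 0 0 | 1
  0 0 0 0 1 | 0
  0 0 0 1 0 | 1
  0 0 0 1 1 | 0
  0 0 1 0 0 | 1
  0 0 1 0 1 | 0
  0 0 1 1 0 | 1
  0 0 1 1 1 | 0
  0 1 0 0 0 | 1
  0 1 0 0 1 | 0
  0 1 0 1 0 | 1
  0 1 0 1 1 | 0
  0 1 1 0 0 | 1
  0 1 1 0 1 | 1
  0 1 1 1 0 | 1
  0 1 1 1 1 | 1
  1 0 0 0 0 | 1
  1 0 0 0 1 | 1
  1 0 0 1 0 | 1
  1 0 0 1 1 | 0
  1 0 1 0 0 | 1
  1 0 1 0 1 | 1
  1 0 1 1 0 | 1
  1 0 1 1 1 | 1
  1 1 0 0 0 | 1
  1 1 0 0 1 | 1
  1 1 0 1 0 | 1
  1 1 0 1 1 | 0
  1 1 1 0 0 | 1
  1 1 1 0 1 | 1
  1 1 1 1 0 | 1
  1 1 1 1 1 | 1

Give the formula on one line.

  ~d = 11001100110011001100110011001100
  (~d & a) = 00000000000000001100110011001100
  ~a = 11111111111111110000000000000000
  (~a | d) = 11111111111111110011001100110011
  (c & (~a | d)) = 00001111000011110000001100000011
  (b | a) = 00000000111111111111111111111111
  ((c & (~a | d)) & (b | a)) = 00000000000011110000001100000011
  ((~d & a) | ((c & (~a | d)) & (b | a))) = 00000000000011111100111111001111
  ~e = 10101010101010101010101010101010
  (((~d & a) | ((c & (~a | d)) & (b | a))) | ~e) = 10101010101011111110111111101111

(((~d & a) | ((c & (~a | d)) & (b | a))) | ~e)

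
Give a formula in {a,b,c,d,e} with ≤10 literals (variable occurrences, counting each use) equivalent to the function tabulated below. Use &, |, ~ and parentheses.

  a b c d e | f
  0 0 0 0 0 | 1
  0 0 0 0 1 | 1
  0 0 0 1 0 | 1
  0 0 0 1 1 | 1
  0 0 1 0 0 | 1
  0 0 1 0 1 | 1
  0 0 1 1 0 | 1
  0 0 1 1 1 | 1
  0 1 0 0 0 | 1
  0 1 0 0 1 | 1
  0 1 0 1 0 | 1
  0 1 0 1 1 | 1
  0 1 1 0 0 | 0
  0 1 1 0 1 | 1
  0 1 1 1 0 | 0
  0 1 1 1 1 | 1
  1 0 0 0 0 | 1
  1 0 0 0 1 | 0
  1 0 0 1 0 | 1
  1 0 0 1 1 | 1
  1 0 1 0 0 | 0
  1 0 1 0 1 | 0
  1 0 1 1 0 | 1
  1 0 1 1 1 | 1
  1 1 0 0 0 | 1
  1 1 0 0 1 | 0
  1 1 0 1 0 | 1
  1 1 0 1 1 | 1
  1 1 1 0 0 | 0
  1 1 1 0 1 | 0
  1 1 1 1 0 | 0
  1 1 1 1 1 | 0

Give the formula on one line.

  ~c = 11110000111100001111000011110000
  ~b = 11111111000000001111111100000000
  (~b | e) = 11111111010101011111111101010101
  (~c | (~b | e)) = 11111111111101011111111111110101
  ~e = 10101010101010101010101010101010
  (d | ~e) = 10111011101110111011101110111011
  (~c & (d | ~e)) = 10110000101100001011000010110000
  (~b & d) = 00110011000000000011001100000000
  ((~c & (d | ~e)) | (~b & d)) = 10110011101100001011001110110000
  ~a = 11111111111111110000000000000000
  (((~c & (d | ~e)) | (~b & d)) | ~a) = 11111111111111111011001110110000
  ((~c | (~b | e)) & (((~c & (d | ~e)) | (~b & d)) | ~a)) = 11111111111101011011001110110000

((~c | (~b | e)) & (((~c & (d | ~e)) | (~b & d)) | ~a))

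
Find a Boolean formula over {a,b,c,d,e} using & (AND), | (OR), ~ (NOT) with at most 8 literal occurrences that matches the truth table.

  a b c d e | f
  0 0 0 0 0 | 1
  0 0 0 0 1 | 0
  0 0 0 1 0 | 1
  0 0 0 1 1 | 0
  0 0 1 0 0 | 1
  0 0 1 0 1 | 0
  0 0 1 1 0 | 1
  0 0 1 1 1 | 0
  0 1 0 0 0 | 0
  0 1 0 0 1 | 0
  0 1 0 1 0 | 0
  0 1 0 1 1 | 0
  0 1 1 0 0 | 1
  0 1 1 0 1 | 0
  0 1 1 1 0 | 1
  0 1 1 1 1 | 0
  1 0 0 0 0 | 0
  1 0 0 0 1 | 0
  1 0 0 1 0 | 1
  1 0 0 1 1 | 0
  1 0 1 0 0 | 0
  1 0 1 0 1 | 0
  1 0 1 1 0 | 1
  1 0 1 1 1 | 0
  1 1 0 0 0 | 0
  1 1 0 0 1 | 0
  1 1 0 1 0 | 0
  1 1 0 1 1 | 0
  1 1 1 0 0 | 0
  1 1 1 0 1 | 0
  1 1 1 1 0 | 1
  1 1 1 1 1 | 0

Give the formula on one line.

  ~b = 11111111000000001111111100000000
  (c | ~b) = 11111111000011111111111100001111
  ~a = 11111111111111110000000000000000
  (~a | d) = 11111111111111110011001100110011
  ~e = 10101010101010101010101010101010
  ((~a | d) & ~e) = 10101010101010100010001000100010
  ((c | ~b) & ((~a | d) & ~e)) = 10101010000010100010001000000010

((c | ~b) & ((~a | d) & ~e))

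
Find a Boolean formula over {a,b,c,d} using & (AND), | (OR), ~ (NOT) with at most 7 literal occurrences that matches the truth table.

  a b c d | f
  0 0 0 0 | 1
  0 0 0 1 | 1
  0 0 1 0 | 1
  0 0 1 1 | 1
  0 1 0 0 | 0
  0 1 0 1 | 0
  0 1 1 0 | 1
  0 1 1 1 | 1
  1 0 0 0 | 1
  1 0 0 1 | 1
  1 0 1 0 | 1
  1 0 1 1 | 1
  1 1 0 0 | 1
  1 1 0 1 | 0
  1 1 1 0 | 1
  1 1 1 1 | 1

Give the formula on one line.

(((~d & b) & (~b | a)) | (~b | c))

  ~d = 1010101010101010
  (~d & b) = 0000101000001010
  ~b = 1111000011110000
  (~b | a) = 1111000011111111
  ((~d & b) & (~b | a)) = 0000000000001010
  (~b | c) = 1111001111110011
  (((~d & b) & (~b | a)) | (~b | c)) = 1111001111111011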